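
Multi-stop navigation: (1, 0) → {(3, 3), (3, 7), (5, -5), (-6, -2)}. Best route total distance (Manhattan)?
37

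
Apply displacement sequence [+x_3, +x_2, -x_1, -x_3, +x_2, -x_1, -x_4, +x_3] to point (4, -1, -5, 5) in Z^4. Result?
(2, 1, -4, 4)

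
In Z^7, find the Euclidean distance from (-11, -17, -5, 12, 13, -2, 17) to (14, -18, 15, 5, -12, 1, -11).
49.93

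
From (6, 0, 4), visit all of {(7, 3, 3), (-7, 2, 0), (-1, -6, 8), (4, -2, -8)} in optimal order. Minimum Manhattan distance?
69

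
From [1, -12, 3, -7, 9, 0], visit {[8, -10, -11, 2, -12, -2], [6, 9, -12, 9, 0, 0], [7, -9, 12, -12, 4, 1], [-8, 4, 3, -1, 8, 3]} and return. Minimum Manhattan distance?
220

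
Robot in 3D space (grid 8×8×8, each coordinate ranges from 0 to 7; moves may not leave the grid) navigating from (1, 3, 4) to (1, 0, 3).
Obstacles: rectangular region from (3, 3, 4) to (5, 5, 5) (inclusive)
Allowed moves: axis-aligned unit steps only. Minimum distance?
4
(one shortest path: (1, 3, 4) → (1, 2, 4) → (1, 1, 4) → (1, 0, 4) → (1, 0, 3))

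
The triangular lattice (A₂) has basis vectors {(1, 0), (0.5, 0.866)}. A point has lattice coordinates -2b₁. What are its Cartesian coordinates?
(-2, 0)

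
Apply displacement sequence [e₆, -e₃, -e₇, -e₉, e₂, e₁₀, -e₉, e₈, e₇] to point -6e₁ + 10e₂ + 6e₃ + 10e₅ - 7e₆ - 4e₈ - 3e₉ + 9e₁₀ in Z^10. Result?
(-6, 11, 5, 0, 10, -6, 0, -3, -5, 10)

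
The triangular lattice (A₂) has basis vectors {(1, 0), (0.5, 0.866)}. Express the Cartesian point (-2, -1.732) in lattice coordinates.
-b₁ - 2b₂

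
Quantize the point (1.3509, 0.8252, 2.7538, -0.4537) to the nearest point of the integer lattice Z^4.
(1, 1, 3, 0)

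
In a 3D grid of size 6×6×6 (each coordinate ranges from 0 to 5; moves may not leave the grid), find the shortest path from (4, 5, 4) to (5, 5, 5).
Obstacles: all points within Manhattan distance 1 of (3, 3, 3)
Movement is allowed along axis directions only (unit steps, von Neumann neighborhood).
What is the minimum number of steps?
2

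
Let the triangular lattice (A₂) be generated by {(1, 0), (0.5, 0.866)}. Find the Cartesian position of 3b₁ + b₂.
(3.5, 0.866)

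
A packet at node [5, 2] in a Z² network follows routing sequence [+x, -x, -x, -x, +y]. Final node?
(3, 3)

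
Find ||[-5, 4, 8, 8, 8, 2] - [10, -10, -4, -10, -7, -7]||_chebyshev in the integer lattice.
18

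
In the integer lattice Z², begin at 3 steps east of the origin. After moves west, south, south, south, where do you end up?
(2, -3)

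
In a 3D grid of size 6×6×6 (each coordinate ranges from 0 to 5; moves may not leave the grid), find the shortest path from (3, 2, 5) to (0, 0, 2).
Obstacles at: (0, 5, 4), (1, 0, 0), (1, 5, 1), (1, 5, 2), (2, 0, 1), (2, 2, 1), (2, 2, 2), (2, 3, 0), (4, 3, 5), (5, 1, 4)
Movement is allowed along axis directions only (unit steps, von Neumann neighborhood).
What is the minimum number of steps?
8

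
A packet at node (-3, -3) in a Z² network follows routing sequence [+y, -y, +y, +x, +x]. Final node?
(-1, -2)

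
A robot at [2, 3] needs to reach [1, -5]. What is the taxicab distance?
9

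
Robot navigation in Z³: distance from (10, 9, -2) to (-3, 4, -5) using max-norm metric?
13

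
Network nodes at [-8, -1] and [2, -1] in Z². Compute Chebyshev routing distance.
10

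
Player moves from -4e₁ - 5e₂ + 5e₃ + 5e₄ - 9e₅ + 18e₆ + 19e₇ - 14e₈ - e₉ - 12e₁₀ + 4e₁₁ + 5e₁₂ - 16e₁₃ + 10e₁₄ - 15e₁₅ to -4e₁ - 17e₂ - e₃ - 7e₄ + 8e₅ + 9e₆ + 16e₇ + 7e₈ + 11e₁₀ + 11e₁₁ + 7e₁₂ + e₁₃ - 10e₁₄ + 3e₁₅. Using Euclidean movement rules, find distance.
52.345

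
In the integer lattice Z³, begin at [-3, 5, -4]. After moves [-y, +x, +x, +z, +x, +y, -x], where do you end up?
(-1, 5, -3)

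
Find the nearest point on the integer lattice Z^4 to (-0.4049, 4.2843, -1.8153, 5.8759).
(0, 4, -2, 6)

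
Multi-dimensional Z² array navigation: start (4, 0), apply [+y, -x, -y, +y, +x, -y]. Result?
(4, 0)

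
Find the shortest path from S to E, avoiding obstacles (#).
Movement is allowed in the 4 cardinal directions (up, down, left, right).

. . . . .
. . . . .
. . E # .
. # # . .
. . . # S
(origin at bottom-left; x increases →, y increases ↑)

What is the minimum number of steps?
6
(one shortest path: (4, 0) → (4, 1) → (4, 2) → (4, 3) → (3, 3) → (2, 3) → (2, 2))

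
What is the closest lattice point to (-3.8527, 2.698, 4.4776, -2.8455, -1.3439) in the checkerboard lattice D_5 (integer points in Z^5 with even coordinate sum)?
(-4, 3, 5, -3, -1)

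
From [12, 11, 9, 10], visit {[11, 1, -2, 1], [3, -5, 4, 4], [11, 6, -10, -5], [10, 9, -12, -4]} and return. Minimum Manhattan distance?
124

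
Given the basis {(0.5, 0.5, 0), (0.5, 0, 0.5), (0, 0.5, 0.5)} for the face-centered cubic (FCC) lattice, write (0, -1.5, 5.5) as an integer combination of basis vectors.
-7b₁ + 7b₂ + 4b₃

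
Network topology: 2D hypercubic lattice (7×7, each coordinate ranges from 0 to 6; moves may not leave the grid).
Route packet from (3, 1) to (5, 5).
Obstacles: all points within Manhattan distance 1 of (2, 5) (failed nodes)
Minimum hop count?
6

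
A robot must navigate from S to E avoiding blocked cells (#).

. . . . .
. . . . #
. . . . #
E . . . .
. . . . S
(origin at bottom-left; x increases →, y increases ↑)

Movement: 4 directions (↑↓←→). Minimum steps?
5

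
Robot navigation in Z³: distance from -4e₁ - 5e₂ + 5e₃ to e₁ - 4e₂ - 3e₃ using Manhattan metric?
14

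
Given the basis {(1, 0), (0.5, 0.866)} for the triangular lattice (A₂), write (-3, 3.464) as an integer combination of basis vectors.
-5b₁ + 4b₂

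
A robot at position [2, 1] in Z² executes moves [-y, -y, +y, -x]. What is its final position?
(1, 0)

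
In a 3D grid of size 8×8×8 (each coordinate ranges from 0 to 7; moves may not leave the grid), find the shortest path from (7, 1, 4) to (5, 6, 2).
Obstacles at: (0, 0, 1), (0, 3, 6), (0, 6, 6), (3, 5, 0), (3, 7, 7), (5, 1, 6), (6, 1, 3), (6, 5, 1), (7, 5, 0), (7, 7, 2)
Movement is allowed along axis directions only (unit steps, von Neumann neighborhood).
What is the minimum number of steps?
9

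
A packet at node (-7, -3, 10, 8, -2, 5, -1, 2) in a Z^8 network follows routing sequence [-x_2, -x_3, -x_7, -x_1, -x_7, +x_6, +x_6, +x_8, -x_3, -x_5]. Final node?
(-8, -4, 8, 8, -3, 7, -3, 3)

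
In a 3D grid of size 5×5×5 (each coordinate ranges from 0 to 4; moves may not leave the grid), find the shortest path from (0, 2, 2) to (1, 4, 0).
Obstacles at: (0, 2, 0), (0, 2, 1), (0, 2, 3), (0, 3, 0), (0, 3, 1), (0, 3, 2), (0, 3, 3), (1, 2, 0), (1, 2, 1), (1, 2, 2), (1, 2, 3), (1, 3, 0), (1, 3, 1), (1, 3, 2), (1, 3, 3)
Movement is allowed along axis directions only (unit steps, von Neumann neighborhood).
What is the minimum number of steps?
9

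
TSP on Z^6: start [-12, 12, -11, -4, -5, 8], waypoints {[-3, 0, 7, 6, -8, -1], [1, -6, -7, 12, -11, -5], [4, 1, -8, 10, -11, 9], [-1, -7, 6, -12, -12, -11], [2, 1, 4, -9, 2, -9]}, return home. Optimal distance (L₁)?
258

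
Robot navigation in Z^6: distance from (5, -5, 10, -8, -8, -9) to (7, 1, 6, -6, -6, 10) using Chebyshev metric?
19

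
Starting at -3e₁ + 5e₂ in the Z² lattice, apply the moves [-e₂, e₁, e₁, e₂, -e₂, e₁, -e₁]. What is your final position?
(-1, 4)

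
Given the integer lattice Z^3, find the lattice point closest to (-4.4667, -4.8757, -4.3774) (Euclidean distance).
(-4, -5, -4)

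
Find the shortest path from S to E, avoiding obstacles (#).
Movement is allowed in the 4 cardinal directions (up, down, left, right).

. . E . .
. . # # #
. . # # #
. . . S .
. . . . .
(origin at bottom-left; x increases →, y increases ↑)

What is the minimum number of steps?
6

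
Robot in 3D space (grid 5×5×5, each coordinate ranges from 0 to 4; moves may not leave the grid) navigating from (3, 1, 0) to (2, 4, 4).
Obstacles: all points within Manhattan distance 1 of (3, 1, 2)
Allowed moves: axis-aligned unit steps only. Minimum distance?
8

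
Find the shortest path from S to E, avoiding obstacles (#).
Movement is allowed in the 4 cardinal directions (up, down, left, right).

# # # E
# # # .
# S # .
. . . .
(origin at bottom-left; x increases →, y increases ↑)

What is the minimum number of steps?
6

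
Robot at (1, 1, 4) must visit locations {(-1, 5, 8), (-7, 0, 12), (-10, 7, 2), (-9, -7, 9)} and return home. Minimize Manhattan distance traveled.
78
(one optimal route: (1, 1, 4) → (-1, 5, 8) → (-7, 0, 12) → (-9, -7, 9) → (-10, 7, 2) → (1, 1, 4))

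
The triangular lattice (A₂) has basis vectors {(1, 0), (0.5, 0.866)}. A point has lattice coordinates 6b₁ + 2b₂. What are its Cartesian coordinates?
(7, 1.732)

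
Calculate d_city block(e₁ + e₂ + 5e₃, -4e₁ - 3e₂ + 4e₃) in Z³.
10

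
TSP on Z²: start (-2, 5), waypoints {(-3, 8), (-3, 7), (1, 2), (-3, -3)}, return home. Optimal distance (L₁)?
30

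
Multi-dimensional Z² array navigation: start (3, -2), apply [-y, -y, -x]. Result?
(2, -4)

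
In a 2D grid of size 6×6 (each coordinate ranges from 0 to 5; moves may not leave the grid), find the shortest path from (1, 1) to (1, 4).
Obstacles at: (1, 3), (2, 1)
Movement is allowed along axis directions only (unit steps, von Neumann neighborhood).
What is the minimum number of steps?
5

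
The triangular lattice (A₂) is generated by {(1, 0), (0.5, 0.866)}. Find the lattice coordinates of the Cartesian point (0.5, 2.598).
-b₁ + 3b₂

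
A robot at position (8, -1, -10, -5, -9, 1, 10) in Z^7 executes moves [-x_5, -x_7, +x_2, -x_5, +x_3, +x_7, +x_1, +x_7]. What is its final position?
(9, 0, -9, -5, -11, 1, 11)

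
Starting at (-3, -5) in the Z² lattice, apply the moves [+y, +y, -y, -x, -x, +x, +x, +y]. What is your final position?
(-3, -3)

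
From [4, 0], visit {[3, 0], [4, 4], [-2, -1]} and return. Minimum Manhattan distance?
22
(one optimal route: (4, 0) → (3, 0) → (-2, -1) → (4, 4) → (4, 0))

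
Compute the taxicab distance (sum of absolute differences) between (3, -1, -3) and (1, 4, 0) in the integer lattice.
10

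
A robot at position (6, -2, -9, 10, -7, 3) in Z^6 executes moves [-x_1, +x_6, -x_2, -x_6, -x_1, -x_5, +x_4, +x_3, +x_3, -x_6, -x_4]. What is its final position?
(4, -3, -7, 10, -8, 2)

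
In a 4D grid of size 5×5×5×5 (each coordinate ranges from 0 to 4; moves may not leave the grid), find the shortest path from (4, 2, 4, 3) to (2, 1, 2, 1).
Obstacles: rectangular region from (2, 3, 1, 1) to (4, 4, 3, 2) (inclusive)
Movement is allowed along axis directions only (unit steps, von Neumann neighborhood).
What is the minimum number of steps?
7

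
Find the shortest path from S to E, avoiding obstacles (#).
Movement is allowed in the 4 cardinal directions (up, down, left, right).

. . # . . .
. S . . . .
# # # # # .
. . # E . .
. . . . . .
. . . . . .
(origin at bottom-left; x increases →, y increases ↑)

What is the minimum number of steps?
8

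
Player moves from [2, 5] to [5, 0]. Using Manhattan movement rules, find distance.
8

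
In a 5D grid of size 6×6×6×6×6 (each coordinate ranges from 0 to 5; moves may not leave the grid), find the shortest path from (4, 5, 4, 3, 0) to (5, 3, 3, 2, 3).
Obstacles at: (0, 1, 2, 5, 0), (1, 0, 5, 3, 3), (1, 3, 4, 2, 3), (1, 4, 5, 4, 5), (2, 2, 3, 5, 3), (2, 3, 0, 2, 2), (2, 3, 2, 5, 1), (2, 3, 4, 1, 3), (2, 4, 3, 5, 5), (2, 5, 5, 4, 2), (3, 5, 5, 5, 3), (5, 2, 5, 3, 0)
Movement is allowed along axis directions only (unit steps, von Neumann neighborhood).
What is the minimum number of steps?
8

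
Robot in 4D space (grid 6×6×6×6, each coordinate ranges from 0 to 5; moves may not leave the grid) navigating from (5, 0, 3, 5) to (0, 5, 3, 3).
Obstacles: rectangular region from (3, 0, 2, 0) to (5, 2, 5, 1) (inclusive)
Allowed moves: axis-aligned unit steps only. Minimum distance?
12
(one shortest path: (5, 0, 3, 5) → (4, 0, 3, 5) → (3, 0, 3, 5) → (2, 0, 3, 5) → (1, 0, 3, 5) → (0, 0, 3, 5) → (0, 1, 3, 5) → (0, 2, 3, 5) → (0, 3, 3, 5) → (0, 4, 3, 5) → (0, 5, 3, 5) → (0, 5, 3, 4) → (0, 5, 3, 3))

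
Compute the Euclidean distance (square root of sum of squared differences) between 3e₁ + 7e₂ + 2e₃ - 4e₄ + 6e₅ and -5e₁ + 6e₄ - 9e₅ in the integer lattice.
21.0238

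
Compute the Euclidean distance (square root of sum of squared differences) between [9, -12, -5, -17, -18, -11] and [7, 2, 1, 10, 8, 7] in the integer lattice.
44.3283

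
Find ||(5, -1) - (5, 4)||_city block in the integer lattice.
5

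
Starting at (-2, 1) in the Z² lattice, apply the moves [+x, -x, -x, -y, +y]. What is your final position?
(-3, 1)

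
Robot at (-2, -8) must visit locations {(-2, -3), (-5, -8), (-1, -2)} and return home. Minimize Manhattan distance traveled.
20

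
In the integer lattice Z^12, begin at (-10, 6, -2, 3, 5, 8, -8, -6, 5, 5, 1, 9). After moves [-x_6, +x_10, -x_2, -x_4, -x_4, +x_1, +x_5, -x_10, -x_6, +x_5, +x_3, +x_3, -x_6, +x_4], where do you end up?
(-9, 5, 0, 2, 7, 5, -8, -6, 5, 5, 1, 9)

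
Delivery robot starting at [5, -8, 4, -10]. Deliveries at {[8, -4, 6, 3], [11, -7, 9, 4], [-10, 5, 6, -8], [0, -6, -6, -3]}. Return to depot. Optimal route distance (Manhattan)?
134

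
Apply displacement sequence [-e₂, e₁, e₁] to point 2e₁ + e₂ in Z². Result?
(4, 0)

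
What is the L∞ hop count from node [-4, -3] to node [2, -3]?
6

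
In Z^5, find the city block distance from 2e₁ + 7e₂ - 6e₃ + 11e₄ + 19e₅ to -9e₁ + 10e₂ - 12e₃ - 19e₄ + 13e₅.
56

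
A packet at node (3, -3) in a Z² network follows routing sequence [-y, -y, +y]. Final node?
(3, -4)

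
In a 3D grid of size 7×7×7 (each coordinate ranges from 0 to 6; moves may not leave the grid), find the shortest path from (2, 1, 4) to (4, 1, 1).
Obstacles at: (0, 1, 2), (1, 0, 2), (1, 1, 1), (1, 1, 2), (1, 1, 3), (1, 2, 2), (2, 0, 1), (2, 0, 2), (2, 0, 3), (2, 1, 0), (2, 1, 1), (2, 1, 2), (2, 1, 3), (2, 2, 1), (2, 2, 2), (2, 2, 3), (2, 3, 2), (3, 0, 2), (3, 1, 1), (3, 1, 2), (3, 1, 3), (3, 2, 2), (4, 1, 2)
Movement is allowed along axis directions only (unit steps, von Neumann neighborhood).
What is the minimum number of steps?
7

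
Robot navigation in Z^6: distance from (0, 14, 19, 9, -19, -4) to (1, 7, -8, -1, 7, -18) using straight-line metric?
41.845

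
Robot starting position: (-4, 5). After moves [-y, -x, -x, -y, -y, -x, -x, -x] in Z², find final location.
(-9, 2)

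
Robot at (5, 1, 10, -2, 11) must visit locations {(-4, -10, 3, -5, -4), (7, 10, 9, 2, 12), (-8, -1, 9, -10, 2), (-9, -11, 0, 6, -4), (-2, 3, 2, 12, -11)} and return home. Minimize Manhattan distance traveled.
192
(one optimal route: (5, 1, 10, -2, 11) → (7, 10, 9, 2, 12) → (-2, 3, 2, 12, -11) → (-9, -11, 0, 6, -4) → (-4, -10, 3, -5, -4) → (-8, -1, 9, -10, 2) → (5, 1, 10, -2, 11))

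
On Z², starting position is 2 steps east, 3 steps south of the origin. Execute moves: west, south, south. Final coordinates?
(1, -5)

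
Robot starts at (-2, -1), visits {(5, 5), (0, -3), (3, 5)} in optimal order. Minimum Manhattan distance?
17
(one optimal route: (-2, -1) → (0, -3) → (3, 5) → (5, 5))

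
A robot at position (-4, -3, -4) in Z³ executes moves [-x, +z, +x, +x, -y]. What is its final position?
(-3, -4, -3)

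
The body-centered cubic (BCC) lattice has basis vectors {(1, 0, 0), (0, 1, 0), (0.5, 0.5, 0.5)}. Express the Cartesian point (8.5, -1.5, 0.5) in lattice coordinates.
8b₁ - 2b₂ + b₃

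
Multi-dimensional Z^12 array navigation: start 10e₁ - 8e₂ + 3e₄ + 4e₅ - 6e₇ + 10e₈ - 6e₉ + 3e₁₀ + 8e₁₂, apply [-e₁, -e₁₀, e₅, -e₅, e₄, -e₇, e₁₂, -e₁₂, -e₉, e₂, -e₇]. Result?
(9, -7, 0, 4, 4, 0, -8, 10, -7, 2, 0, 8)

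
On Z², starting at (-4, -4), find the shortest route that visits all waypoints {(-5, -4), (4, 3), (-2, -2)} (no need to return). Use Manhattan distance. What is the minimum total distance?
17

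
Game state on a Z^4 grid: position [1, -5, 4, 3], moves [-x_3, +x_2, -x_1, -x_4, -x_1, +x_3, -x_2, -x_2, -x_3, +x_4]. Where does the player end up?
(-1, -6, 3, 3)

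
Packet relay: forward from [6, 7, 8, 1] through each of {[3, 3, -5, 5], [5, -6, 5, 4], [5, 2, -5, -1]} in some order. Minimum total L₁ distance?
51
(one optimal route: (6, 7, 8, 1) → (5, -6, 5, 4) → (3, 3, -5, 5) → (5, 2, -5, -1))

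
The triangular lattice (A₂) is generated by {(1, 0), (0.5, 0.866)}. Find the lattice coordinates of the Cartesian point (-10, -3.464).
-8b₁ - 4b₂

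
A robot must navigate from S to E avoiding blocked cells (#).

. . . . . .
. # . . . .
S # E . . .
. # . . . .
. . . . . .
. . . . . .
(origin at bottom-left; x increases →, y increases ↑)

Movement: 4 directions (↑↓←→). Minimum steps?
6
(one shortest path: (0, 3) → (0, 2) → (0, 1) → (1, 1) → (2, 1) → (2, 2) → (2, 3))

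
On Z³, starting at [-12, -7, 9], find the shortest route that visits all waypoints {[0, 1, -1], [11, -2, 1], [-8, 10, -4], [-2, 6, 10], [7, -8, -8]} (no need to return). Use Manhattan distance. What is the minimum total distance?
103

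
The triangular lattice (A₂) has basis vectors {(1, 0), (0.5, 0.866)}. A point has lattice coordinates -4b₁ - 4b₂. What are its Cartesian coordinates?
(-6, -3.464)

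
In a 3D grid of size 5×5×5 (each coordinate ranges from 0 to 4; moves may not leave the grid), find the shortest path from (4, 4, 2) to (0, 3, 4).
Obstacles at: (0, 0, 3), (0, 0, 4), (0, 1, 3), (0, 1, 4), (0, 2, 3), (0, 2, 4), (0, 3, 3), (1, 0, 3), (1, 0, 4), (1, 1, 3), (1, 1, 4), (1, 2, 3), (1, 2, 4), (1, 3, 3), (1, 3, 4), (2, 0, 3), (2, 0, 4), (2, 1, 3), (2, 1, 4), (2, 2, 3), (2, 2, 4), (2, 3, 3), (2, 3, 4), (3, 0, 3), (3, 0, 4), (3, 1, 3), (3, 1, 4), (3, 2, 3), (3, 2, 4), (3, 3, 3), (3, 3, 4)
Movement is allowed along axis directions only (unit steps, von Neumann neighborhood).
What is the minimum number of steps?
7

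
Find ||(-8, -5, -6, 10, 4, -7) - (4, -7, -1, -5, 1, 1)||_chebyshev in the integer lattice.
15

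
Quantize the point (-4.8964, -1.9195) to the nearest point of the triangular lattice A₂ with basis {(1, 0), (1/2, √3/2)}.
(-5, -1.732)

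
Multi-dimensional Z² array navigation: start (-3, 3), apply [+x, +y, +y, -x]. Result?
(-3, 5)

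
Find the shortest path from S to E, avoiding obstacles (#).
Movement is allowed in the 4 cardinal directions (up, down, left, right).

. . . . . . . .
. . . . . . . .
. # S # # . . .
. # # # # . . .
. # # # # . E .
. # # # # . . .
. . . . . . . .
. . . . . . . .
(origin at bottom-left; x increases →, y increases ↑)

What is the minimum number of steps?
8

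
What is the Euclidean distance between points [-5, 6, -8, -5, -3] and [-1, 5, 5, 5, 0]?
17.1756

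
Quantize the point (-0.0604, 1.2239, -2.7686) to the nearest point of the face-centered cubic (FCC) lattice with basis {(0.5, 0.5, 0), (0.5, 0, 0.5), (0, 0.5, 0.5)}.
(0, 1, -3)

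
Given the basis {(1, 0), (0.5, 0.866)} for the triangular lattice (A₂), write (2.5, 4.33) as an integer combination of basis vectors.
5b₂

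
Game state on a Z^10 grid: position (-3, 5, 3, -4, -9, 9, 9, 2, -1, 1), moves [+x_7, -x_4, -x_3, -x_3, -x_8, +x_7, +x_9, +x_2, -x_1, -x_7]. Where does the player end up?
(-4, 6, 1, -5, -9, 9, 10, 1, 0, 1)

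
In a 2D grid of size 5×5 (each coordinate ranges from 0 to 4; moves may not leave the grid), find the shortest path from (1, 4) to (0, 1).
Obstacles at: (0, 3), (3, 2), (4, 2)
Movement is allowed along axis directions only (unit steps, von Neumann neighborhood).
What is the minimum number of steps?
4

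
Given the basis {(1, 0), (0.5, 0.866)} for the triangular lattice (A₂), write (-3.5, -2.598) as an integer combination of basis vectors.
-2b₁ - 3b₂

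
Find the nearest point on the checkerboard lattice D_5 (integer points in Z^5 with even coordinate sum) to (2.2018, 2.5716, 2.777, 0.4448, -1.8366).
(2, 3, 3, 0, -2)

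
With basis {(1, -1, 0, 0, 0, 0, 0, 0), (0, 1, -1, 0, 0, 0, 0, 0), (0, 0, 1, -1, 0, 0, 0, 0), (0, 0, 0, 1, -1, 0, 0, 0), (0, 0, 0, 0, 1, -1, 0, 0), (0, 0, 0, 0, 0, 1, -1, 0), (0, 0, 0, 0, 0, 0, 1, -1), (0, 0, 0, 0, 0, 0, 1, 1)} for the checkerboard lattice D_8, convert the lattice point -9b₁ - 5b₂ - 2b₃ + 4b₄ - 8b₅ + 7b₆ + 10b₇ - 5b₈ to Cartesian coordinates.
(-9, 4, 3, 6, -12, 15, -2, -15)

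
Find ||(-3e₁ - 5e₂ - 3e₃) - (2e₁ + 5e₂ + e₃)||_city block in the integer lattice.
19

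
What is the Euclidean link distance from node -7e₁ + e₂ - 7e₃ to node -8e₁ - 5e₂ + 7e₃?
15.2643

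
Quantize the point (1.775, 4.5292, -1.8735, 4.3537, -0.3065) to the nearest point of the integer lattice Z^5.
(2, 5, -2, 4, 0)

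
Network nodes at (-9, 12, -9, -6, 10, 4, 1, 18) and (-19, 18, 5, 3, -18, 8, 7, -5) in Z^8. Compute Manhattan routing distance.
100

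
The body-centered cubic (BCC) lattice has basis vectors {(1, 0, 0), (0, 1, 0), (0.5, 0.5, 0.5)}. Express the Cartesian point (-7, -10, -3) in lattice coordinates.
-4b₁ - 7b₂ - 6b₃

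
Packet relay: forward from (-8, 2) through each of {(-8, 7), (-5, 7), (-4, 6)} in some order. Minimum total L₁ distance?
10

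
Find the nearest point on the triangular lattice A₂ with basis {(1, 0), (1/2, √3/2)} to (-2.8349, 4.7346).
(-3, 5.196)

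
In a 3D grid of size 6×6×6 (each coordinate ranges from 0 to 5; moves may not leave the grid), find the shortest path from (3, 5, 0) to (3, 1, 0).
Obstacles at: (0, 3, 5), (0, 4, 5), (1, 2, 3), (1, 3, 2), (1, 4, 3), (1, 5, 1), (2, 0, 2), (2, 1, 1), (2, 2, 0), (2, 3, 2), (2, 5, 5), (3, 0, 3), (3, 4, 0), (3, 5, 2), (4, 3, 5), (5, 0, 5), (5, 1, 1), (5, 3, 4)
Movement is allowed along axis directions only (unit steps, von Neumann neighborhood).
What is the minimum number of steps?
6
(one shortest path: (3, 5, 0) → (2, 5, 0) → (2, 4, 0) → (2, 3, 0) → (3, 3, 0) → (3, 2, 0) → (3, 1, 0))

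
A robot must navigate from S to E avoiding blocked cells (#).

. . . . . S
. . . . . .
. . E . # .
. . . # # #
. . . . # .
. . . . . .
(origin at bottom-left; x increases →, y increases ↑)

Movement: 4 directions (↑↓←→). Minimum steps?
5
(one shortest path: (5, 5) → (4, 5) → (3, 5) → (2, 5) → (2, 4) → (2, 3))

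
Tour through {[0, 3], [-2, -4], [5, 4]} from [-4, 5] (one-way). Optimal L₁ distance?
25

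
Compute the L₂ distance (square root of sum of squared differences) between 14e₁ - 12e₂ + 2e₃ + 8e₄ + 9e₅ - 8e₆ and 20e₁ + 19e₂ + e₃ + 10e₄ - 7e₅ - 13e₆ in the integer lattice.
35.819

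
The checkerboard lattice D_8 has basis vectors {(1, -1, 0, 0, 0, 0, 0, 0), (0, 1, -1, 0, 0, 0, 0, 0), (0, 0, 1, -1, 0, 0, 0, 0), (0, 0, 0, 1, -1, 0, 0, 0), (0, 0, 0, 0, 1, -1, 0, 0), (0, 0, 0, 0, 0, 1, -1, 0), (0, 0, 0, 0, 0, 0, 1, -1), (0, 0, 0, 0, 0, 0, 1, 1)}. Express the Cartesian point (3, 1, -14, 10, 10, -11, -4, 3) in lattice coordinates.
3b₁ + 4b₂ - 10b₃ + 10b₅ - b₆ - 4b₇ - b₈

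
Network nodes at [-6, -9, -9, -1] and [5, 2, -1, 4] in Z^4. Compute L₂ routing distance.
18.1934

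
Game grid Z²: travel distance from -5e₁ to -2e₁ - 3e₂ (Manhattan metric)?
6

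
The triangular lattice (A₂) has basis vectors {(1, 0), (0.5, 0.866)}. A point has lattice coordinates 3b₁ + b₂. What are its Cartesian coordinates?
(3.5, 0.866)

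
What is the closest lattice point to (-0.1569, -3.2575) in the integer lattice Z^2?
(0, -3)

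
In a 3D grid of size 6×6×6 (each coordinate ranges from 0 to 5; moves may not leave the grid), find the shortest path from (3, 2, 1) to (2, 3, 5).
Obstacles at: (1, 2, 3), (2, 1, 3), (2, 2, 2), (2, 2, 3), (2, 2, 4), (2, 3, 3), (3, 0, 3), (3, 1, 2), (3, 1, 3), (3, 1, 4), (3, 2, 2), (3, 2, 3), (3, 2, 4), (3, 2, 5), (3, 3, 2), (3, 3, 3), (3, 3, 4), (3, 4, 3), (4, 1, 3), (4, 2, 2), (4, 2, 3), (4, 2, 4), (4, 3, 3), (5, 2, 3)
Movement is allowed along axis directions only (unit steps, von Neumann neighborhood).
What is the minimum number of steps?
8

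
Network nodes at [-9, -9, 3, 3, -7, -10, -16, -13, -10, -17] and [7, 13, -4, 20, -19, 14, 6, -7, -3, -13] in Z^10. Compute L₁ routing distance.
137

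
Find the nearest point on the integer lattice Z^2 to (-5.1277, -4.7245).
(-5, -5)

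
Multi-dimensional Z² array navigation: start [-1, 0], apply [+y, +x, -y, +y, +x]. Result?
(1, 1)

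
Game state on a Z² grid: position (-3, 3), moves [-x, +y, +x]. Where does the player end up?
(-3, 4)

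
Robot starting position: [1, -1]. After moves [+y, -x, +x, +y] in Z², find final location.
(1, 1)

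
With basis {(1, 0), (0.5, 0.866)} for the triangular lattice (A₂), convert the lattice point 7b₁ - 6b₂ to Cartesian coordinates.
(4, -5.196)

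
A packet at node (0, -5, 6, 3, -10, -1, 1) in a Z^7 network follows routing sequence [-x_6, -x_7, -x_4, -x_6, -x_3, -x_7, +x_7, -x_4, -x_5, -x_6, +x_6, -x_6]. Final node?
(0, -5, 5, 1, -11, -4, 0)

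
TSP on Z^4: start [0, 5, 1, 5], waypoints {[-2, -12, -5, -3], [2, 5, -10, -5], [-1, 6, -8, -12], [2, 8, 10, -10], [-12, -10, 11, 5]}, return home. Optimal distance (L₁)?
168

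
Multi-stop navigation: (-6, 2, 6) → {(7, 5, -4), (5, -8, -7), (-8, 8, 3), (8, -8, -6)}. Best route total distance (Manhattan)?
56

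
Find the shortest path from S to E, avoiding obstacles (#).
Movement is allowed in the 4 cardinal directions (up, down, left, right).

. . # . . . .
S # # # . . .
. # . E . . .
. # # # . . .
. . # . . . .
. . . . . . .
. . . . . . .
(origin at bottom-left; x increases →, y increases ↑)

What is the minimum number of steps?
12
(one shortest path: (0, 5) → (0, 4) → (0, 3) → (0, 2) → (1, 2) → (1, 1) → (2, 1) → (3, 1) → (4, 1) → (4, 2) → (4, 3) → (4, 4) → (3, 4))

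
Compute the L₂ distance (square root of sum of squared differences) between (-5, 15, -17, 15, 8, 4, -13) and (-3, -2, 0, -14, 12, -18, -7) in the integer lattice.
44.2606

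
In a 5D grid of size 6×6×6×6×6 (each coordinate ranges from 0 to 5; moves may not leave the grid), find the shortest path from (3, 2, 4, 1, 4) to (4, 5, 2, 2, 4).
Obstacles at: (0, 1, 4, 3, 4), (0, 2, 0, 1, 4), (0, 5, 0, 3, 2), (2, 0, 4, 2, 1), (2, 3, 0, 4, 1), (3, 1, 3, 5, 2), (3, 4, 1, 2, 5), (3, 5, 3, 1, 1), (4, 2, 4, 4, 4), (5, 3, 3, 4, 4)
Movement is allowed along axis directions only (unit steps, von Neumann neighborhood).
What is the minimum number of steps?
7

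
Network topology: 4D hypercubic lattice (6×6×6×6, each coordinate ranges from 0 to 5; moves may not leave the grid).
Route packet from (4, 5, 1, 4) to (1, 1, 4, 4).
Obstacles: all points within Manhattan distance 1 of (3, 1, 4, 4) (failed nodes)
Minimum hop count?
10
(one shortest path: (4, 5, 1, 4) → (3, 5, 1, 4) → (2, 5, 1, 4) → (1, 5, 1, 4) → (1, 4, 1, 4) → (1, 3, 1, 4) → (1, 2, 1, 4) → (1, 1, 1, 4) → (1, 1, 2, 4) → (1, 1, 3, 4) → (1, 1, 4, 4))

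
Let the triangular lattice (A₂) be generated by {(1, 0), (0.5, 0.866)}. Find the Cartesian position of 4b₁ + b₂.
(4.5, 0.866)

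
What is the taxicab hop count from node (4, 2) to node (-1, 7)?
10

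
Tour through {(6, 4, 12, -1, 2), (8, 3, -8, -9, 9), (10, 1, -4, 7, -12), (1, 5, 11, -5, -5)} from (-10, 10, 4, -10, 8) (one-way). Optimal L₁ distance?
142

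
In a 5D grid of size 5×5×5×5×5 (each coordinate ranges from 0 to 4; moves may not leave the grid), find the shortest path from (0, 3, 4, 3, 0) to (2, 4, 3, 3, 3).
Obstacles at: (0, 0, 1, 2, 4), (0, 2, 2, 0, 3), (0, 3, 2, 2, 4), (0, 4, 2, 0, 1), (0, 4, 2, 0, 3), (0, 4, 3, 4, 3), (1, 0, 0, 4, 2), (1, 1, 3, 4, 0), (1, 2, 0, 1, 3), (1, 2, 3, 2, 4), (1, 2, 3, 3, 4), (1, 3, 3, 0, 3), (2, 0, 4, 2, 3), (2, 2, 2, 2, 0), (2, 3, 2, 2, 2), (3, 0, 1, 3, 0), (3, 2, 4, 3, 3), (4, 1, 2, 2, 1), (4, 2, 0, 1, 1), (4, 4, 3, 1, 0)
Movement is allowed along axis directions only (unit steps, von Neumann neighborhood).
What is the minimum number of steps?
7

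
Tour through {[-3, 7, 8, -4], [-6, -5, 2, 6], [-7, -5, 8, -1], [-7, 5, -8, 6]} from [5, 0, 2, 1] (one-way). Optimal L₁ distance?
80
(one optimal route: (5, 0, 2, 1) → (-3, 7, 8, -4) → (-7, -5, 8, -1) → (-6, -5, 2, 6) → (-7, 5, -8, 6))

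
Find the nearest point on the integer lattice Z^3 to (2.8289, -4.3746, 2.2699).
(3, -4, 2)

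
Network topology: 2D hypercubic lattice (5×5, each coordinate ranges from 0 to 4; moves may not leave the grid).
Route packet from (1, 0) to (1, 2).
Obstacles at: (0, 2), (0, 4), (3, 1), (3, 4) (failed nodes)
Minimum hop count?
2
(one shortest path: (1, 0) → (1, 1) → (1, 2))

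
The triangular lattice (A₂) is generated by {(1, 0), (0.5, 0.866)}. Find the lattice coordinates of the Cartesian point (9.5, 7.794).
5b₁ + 9b₂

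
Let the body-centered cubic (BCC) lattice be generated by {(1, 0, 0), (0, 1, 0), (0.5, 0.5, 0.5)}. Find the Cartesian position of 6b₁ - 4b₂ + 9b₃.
(10.5, 0.5, 4.5)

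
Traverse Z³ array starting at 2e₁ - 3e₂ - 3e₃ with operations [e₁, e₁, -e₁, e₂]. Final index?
(3, -2, -3)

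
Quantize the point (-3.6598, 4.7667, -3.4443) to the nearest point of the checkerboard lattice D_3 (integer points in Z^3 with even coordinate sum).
(-4, 5, -3)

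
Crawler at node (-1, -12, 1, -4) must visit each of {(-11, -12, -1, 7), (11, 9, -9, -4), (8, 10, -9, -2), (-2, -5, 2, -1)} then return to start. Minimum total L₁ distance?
136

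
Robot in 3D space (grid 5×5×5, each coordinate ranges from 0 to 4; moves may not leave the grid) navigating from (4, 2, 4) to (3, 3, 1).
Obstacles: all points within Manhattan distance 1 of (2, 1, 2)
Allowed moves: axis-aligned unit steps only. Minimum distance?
5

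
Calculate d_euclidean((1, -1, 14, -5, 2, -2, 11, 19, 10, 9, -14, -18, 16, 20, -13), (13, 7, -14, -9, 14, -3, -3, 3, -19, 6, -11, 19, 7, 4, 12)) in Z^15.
69.2459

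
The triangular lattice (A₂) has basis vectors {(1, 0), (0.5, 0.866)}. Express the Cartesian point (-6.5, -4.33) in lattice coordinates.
-4b₁ - 5b₂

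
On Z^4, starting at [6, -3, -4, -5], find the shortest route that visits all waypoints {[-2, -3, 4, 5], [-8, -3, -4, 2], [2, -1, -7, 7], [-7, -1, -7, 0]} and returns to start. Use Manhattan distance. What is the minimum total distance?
88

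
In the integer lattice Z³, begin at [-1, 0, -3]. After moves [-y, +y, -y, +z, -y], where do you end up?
(-1, -2, -2)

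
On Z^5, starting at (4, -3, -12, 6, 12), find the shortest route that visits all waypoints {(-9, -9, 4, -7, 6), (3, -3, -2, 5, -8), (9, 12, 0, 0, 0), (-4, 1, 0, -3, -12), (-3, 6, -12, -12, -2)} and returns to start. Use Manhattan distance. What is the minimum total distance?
242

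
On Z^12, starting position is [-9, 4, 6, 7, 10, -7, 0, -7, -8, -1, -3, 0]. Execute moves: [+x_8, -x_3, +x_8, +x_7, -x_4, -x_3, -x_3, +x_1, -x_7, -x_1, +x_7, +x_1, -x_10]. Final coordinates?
(-8, 4, 3, 6, 10, -7, 1, -5, -8, -2, -3, 0)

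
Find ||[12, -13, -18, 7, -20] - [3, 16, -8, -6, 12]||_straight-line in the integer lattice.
47.0638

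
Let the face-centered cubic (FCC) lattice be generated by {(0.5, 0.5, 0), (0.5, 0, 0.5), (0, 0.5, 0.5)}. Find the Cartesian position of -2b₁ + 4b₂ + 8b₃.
(1, 3, 6)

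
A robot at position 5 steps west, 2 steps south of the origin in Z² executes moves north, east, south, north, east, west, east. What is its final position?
(-3, -1)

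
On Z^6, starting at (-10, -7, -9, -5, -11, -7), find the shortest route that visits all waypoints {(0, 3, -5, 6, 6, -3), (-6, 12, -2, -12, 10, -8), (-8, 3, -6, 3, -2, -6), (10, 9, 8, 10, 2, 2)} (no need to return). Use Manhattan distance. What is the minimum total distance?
164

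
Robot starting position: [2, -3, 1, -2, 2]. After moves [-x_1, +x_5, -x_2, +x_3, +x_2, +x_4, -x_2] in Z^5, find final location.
(1, -4, 2, -1, 3)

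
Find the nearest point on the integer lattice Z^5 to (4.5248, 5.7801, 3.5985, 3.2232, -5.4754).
(5, 6, 4, 3, -5)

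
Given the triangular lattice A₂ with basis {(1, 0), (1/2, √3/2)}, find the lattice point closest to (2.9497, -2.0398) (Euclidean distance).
(3, -1.732)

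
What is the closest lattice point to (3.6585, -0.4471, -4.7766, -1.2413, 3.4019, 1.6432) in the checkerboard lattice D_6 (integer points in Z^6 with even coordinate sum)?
(4, -1, -5, -1, 3, 2)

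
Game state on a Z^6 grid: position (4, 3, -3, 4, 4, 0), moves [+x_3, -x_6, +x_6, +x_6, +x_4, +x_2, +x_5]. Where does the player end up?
(4, 4, -2, 5, 5, 1)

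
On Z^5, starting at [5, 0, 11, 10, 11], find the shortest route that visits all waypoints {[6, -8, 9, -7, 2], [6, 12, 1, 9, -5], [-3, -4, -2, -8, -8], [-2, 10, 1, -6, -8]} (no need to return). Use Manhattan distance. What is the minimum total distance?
120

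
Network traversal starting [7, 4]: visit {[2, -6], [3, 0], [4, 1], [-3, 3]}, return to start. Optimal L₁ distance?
40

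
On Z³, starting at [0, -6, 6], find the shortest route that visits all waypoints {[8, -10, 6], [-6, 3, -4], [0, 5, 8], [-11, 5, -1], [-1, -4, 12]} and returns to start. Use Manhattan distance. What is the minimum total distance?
102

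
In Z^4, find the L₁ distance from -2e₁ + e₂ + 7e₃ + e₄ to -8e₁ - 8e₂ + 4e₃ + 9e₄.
26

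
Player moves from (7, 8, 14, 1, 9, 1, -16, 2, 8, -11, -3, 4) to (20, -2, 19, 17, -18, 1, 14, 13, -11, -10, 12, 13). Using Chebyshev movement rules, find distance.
30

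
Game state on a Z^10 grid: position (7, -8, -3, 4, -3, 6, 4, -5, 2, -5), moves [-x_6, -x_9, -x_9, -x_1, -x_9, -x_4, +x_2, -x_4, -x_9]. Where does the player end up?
(6, -7, -3, 2, -3, 5, 4, -5, -2, -5)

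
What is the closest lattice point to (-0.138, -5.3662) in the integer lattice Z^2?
(0, -5)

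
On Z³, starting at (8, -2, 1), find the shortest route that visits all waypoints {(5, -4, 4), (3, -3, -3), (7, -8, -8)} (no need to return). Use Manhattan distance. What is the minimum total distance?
32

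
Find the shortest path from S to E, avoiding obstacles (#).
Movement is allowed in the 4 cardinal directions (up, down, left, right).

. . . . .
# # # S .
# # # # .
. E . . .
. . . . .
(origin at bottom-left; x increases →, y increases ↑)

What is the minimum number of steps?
6
(one shortest path: (3, 3) → (4, 3) → (4, 2) → (4, 1) → (3, 1) → (2, 1) → (1, 1))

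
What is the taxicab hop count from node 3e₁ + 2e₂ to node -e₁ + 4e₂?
6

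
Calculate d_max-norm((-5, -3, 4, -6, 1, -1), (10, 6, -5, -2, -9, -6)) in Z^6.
15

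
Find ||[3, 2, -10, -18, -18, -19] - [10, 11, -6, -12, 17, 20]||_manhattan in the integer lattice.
100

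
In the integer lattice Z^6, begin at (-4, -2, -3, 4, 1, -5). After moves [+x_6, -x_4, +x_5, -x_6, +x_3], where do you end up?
(-4, -2, -2, 3, 2, -5)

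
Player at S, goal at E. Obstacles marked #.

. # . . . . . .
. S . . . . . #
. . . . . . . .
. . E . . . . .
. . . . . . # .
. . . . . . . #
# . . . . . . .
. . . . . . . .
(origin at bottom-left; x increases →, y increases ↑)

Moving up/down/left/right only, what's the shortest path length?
3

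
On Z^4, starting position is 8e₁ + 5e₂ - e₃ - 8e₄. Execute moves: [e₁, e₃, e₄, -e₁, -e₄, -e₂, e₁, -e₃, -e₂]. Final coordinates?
(9, 3, -1, -8)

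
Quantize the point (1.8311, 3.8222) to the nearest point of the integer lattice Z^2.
(2, 4)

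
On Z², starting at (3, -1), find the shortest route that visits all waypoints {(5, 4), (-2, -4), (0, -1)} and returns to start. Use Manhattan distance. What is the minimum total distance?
30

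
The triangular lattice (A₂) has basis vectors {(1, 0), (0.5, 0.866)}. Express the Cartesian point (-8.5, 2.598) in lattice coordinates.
-10b₁ + 3b₂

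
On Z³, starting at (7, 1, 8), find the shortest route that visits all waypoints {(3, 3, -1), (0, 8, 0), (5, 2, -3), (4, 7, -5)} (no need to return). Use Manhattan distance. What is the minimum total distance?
38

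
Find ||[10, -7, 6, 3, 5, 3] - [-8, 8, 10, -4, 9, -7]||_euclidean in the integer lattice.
27.0185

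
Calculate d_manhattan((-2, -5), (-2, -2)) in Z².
3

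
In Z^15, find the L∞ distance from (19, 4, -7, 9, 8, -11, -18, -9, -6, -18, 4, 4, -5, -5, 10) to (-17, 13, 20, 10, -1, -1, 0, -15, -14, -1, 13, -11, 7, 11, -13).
36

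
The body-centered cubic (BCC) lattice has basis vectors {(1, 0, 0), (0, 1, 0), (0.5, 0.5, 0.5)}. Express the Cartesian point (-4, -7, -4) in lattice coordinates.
-3b₂ - 8b₃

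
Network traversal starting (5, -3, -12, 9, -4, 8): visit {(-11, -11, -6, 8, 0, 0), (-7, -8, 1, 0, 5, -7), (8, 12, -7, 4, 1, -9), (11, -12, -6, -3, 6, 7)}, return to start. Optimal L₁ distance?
228
(one optimal route: (5, -3, -12, 9, -4, 8) → (8, 12, -7, 4, 1, -9) → (-7, -8, 1, 0, 5, -7) → (-11, -11, -6, 8, 0, 0) → (11, -12, -6, -3, 6, 7) → (5, -3, -12, 9, -4, 8))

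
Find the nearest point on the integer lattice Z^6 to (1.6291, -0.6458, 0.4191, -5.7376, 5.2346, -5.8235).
(2, -1, 0, -6, 5, -6)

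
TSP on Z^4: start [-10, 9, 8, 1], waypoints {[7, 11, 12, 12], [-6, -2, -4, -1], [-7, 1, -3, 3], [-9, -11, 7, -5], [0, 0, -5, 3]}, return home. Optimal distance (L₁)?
152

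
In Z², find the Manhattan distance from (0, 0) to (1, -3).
4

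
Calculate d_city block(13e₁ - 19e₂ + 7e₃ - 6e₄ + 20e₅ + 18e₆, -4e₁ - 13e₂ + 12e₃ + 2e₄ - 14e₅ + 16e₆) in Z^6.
72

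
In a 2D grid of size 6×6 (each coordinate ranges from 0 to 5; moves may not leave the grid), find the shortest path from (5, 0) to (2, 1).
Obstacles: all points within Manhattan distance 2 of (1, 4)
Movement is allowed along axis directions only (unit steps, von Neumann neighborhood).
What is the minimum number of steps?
4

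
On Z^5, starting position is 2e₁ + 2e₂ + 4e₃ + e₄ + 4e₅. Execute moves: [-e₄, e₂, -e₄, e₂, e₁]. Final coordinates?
(3, 4, 4, -1, 4)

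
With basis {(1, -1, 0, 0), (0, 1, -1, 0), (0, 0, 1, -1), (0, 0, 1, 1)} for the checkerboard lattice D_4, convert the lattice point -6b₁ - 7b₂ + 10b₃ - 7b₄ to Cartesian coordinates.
(-6, -1, 10, -17)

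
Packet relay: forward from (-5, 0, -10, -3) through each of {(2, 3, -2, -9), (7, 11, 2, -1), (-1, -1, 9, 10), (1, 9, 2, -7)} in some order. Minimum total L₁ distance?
89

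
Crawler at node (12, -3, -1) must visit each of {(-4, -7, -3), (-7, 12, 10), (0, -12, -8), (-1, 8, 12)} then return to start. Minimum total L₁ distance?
126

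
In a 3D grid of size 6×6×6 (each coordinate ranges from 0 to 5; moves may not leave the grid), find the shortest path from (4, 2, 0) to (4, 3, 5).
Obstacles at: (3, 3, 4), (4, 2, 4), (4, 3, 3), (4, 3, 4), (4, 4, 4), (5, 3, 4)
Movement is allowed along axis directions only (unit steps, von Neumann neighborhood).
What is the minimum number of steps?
8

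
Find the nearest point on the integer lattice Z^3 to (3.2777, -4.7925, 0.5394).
(3, -5, 1)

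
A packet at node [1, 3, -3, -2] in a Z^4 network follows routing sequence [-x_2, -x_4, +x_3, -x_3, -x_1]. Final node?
(0, 2, -3, -3)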